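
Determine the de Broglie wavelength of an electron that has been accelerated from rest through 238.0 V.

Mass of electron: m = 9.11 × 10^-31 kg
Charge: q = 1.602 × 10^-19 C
7.95 × 10^-11 m

When a particle is accelerated through voltage V, it gains kinetic energy KE = qV.

The de Broglie wavelength is then λ = h/√(2mqV):

λ = h/√(2mqV)
λ = (6.626 × 10^-34 J·s) / √(2 × 9.11 × 10^-31 kg × 1.602 × 10^-19 C × 238.0 V)
λ = 7.95 × 10^-11 m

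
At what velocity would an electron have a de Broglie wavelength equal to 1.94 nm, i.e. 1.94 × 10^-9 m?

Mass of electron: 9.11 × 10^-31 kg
3.75 × 10^5 m/s

From λ = h/(mv), solve for v:

v = h/(mλ)
v = (6.626 × 10^-34 J·s) / (9.11 × 10^-31 kg × 1.94 × 10^-9 m)
v = 3.75 × 10^5 m/s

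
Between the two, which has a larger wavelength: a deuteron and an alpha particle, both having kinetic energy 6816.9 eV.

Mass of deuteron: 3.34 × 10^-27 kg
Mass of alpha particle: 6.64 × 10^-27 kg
The deuteron has the longer wavelength.

Using λ = h/√(2mKE):

For deuteron: λ₁ = h/√(2m₁KE) = 2.45 × 10^-13 m
For alpha particle: λ₂ = h/√(2m₂KE) = 1.74 × 10^-13 m

Since λ ∝ 1/√m at constant kinetic energy, the lighter particle has the longer wavelength.

The deuteron has the longer de Broglie wavelength.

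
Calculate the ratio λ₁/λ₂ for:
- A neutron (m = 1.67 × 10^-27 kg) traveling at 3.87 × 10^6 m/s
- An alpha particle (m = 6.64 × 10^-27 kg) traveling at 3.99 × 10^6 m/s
λ₁/λ₂ = 4.10

Using λ = h/(mv):

λ₁ = h/(m₁v₁) = 1.03 × 10^-13 m
λ₂ = h/(m₂v₂) = 2.50 × 10^-14 m

Ratio λ₁/λ₂ = (m₂v₂)/(m₁v₁)
         = (6.64 × 10^-27 kg × 3.99 × 10^6 m/s) / (1.67 × 10^-27 kg × 3.87 × 10^6 m/s)
         = 4.10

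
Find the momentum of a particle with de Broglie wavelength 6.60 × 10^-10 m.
1.00 × 10^-24 kg·m/s

From the de Broglie relation λ = h/p, we solve for p:

p = h/λ
p = (6.626 × 10^-34 J·s) / (6.60 × 10^-10 m)
p = 1.00 × 10^-24 kg·m/s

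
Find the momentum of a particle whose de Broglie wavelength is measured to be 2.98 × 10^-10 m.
2.22 × 10^-24 kg·m/s

From the de Broglie relation λ = h/p, we solve for p:

p = h/λ
p = (6.626 × 10^-34 J·s) / (2.98 × 10^-10 m)
p = 2.22 × 10^-24 kg·m/s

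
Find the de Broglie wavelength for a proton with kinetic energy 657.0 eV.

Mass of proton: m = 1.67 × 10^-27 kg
1.12 × 10^-12 m

Using λ = h/√(2mKE):

First convert KE to Joules: KE = 657.0 eV = 1.053 × 10^-16 J

λ = h/√(2mKE)
λ = (6.626 × 10^-34 J·s) / √(2 × 1.67 × 10^-27 kg × 1.053 × 10^-16 J)
λ = 1.12 × 10^-12 m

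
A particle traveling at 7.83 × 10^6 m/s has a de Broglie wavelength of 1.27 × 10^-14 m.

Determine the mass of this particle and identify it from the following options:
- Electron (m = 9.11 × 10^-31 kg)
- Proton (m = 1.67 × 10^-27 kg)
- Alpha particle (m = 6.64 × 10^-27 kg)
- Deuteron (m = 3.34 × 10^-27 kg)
The particle is an alpha particle.

From λ = h/(mv), solve for mass:

m = h/(λv)
m = (6.626 × 10^-34 J·s) / (1.27 × 10^-14 m × 7.83 × 10^6 m/s)
m = 6.66 × 10^-27 kg

Comparing with the listed masses, this is closest to an alpha particle.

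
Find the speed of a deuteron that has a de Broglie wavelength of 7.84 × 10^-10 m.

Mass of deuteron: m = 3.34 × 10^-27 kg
2.53 × 10^2 m/s

From the de Broglie relation λ = h/(mv), we solve for v:

v = h/(mλ)
v = (6.626 × 10^-34 J·s) / (3.34 × 10^-27 kg × 7.84 × 10^-10 m)
v = 2.53 × 10^2 m/s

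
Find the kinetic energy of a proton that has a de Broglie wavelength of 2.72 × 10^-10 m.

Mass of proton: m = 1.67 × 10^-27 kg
1.78 × 10^-21 J (or 0.0111 eV)

From λ = h/√(2mKE), we solve for KE:

λ² = h²/(2mKE)
KE = h²/(2mλ²)
KE = (6.626 × 10^-34 J·s)² / (2 × 1.67 × 10^-27 kg × (2.72 × 10^-10 m)²)
KE = 1.78 × 10^-21 J
KE = 0.0111 eV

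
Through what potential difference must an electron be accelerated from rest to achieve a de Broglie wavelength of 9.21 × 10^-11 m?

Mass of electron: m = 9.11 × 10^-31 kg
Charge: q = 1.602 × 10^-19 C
177 V

From λ = h/√(2mqV), we solve for V:

λ² = h²/(2mqV)
V = h²/(2mqλ²)
V = (6.626 × 10^-34 J·s)² / (2 × 9.11 × 10^-31 kg × 1.602 × 10^-19 C × (9.21 × 10^-11 m)²)
V = 177 V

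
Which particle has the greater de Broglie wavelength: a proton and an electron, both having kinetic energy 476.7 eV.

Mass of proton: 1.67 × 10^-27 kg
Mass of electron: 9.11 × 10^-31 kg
The electron has the longer wavelength.

Using λ = h/√(2mKE):

For proton: λ₁ = h/√(2m₁KE) = 1.31 × 10^-12 m
For electron: λ₂ = h/√(2m₂KE) = 5.62 × 10^-11 m

Since λ ∝ 1/√m at constant kinetic energy, the lighter particle has the longer wavelength.

The electron has the longer de Broglie wavelength.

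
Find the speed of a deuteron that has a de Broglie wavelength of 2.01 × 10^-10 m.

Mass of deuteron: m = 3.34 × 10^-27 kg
9.87 × 10^2 m/s

From the de Broglie relation λ = h/(mv), we solve for v:

v = h/(mλ)
v = (6.626 × 10^-34 J·s) / (3.34 × 10^-27 kg × 2.01 × 10^-10 m)
v = 9.87 × 10^2 m/s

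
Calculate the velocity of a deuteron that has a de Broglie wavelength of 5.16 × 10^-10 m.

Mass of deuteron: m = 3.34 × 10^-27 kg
3.84 × 10^2 m/s

From the de Broglie relation λ = h/(mv), we solve for v:

v = h/(mλ)
v = (6.626 × 10^-34 J·s) / (3.34 × 10^-27 kg × 5.16 × 10^-10 m)
v = 3.84 × 10^2 m/s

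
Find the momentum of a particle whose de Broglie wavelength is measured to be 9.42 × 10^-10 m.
7.03 × 10^-25 kg·m/s

From the de Broglie relation λ = h/p, we solve for p:

p = h/λ
p = (6.626 × 10^-34 J·s) / (9.42 × 10^-10 m)
p = 7.03 × 10^-25 kg·m/s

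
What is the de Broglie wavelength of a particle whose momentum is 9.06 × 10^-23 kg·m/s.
7.31 × 10^-12 m

Using the de Broglie relation λ = h/p:

λ = h/p
λ = (6.626 × 10^-34 J·s) / (9.06 × 10^-23 kg·m/s)
λ = 7.31 × 10^-12 m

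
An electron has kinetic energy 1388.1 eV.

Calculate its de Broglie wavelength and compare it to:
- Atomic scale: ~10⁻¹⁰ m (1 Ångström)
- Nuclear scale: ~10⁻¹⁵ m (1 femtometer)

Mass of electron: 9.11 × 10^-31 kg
λ = 3.29 × 10^-11 m, which is between nuclear and atomic scales.

Using λ = h/√(2mKE):

KE = 1388.1 eV = 2.224 × 10^-16 J

λ = h/√(2mKE)
λ = (6.626 × 10^-34 J·s) / √(2 × 9.11 × 10^-31 kg × 2.224 × 10^-16 J)
λ = 3.29 × 10^-11 m

Comparison:
- Atomic scale (10⁻¹⁰ m): λ is 0.33× this size
- Nuclear scale (10⁻¹⁵ m): λ is 3.3e+04× this size

The wavelength is between nuclear and atomic scales.

This wavelength is appropriate for probing atomic structure but too large for nuclear physics experiments.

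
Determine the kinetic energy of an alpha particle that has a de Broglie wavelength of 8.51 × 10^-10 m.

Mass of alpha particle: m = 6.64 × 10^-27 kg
4.57 × 10^-23 J (or 2.85 × 10^-4 eV)

From λ = h/√(2mKE), we solve for KE:

λ² = h²/(2mKE)
KE = h²/(2mλ²)
KE = (6.626 × 10^-34 J·s)² / (2 × 6.64 × 10^-27 kg × (8.51 × 10^-10 m)²)
KE = 4.57 × 10^-23 J
KE = 2.85 × 10^-4 eV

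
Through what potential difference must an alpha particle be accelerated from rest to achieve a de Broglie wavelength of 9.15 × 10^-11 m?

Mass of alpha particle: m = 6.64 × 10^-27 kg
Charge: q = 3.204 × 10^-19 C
1.23 × 10^-2 V

From λ = h/√(2mqV), we solve for V:

λ² = h²/(2mqV)
V = h²/(2mqλ²)
V = (6.626 × 10^-34 J·s)² / (2 × 6.64 × 10^-27 kg × 3.204 × 10^-19 C × (9.15 × 10^-11 m)²)
V = 1.23 × 10^-2 V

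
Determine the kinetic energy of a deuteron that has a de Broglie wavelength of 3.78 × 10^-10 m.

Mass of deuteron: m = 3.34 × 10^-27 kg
4.60 × 10^-22 J (or 2.87 × 10^-3 eV)

From λ = h/√(2mKE), we solve for KE:

λ² = h²/(2mKE)
KE = h²/(2mλ²)
KE = (6.626 × 10^-34 J·s)² / (2 × 3.34 × 10^-27 kg × (3.78 × 10^-10 m)²)
KE = 4.60 × 10^-22 J
KE = 2.87 × 10^-3 eV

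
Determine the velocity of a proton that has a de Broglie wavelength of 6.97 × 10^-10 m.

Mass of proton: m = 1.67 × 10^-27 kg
5.69 × 10^2 m/s

From the de Broglie relation λ = h/(mv), we solve for v:

v = h/(mλ)
v = (6.626 × 10^-34 J·s) / (1.67 × 10^-27 kg × 6.97 × 10^-10 m)
v = 5.69 × 10^2 m/s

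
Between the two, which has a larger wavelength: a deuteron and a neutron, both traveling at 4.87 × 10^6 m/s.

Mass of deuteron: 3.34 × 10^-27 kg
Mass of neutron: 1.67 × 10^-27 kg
The neutron has the longer wavelength.

Using λ = h/(mv), since both particles have the same velocity, the wavelength depends only on mass.

For deuteron: λ₁ = h/(m₁v) = 4.07 × 10^-14 m
For neutron: λ₂ = h/(m₂v) = 8.15 × 10^-14 m

Since λ ∝ 1/m at constant velocity, the lighter particle has the longer wavelength.

The neutron has the longer de Broglie wavelength.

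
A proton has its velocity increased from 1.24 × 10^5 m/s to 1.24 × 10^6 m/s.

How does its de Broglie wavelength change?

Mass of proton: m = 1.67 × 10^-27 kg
The wavelength decreases by a factor of 10.

Using λ = h/(mv):

Initial wavelength: λ₁ = h/(mv₁) = 3.20 × 10^-12 m
Final wavelength: λ₂ = h/(mv₂) = 3.20 × 10^-13 m

Since λ ∝ 1/v, when velocity increases by a factor of 10, the wavelength decreases by a factor of 10.

λ₂/λ₁ = v₁/v₂ = 1/10

The wavelength decreases by a factor of 10.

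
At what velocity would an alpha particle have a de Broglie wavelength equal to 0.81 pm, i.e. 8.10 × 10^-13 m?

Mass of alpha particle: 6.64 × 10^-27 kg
1.23 × 10^5 m/s

From λ = h/(mv), solve for v:

v = h/(mλ)
v = (6.626 × 10^-34 J·s) / (6.64 × 10^-27 kg × 8.10 × 10^-13 m)
v = 1.23 × 10^5 m/s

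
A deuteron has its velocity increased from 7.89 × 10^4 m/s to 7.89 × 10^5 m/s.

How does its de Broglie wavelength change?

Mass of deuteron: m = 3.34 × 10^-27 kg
The wavelength decreases by a factor of 10.

Using λ = h/(mv):

Initial wavelength: λ₁ = h/(mv₁) = 2.51 × 10^-12 m
Final wavelength: λ₂ = h/(mv₂) = 2.51 × 10^-13 m

Since λ ∝ 1/v, when velocity increases by a factor of 10, the wavelength decreases by a factor of 10.

λ₂/λ₁ = v₁/v₂ = 1/10

The wavelength decreases by a factor of 10.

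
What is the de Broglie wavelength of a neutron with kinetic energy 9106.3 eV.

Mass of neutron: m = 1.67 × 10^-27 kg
3.00 × 10^-13 m

Using λ = h/√(2mKE):

First convert KE to Joules: KE = 9106.3 eV = 1.459 × 10^-15 J

λ = h/√(2mKE)
λ = (6.626 × 10^-34 J·s) / √(2 × 1.67 × 10^-27 kg × 1.459 × 10^-15 J)
λ = 3.00 × 10^-13 m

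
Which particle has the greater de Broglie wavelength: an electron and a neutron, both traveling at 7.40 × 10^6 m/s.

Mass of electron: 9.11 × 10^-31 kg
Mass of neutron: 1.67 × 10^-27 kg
The electron has the longer wavelength.

Using λ = h/(mv), since both particles have the same velocity, the wavelength depends only on mass.

For electron: λ₁ = h/(m₁v) = 9.83 × 10^-11 m
For neutron: λ₂ = h/(m₂v) = 5.36 × 10^-14 m

Since λ ∝ 1/m at constant velocity, the lighter particle has the longer wavelength.

The electron has the longer de Broglie wavelength.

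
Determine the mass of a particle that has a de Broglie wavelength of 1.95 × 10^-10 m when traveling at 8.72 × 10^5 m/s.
3.90 × 10^-30 kg

From the de Broglie relation λ = h/(mv), we solve for m:

m = h/(λv)
m = (6.626 × 10^-34 J·s) / (1.95 × 10^-10 m × 8.72 × 10^5 m/s)
m = 3.90 × 10^-30 kg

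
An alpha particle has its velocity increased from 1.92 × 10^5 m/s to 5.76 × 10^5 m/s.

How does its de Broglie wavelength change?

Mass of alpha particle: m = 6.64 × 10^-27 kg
The wavelength decreases by a factor of 3.

Using λ = h/(mv):

Initial wavelength: λ₁ = h/(mv₁) = 5.20 × 10^-13 m
Final wavelength: λ₂ = h/(mv₂) = 1.73 × 10^-13 m

Since λ ∝ 1/v, when velocity increases by a factor of 3, the wavelength decreases by a factor of 3.

λ₂/λ₁ = v₁/v₂ = 1/3

The wavelength decreases by a factor of 3.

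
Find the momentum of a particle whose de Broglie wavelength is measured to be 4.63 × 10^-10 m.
1.43 × 10^-24 kg·m/s

From the de Broglie relation λ = h/p, we solve for p:

p = h/λ
p = (6.626 × 10^-34 J·s) / (4.63 × 10^-10 m)
p = 1.43 × 10^-24 kg·m/s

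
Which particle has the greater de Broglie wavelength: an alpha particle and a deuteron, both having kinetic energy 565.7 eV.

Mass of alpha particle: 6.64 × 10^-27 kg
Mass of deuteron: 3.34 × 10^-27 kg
The deuteron has the longer wavelength.

Using λ = h/√(2mKE):

For alpha particle: λ₁ = h/√(2m₁KE) = 6.04 × 10^-13 m
For deuteron: λ₂ = h/√(2m₂KE) = 8.52 × 10^-13 m

Since λ ∝ 1/√m at constant kinetic energy, the lighter particle has the longer wavelength.

The deuteron has the longer de Broglie wavelength.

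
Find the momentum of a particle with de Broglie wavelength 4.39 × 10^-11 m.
1.51 × 10^-23 kg·m/s

From the de Broglie relation λ = h/p, we solve for p:

p = h/λ
p = (6.626 × 10^-34 J·s) / (4.39 × 10^-11 m)
p = 1.51 × 10^-23 kg·m/s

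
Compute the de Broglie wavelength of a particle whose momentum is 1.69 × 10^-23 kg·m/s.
3.92 × 10^-11 m

Using the de Broglie relation λ = h/p:

λ = h/p
λ = (6.626 × 10^-34 J·s) / (1.69 × 10^-23 kg·m/s)
λ = 3.92 × 10^-11 m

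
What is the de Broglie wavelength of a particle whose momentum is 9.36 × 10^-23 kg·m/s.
7.08 × 10^-12 m

Using the de Broglie relation λ = h/p:

λ = h/p
λ = (6.626 × 10^-34 J·s) / (9.36 × 10^-23 kg·m/s)
λ = 7.08 × 10^-12 m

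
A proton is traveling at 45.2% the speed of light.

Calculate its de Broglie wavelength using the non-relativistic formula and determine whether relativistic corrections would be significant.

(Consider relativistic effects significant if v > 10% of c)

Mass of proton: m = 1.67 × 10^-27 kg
Yes, relativistic corrections are needed.

Using the non-relativistic de Broglie formula λ = h/(mv):

v = 45.2% × c = 1.355 × 10^8 m/s

λ = h/(mv)
λ = (6.626 × 10^-34 J·s) / (1.67 × 10^-27 kg × 1.355 × 10^8 m/s)
λ = 2.93 × 10^-15 m

Since v = 45.2% of c > 10% of c, relativistic corrections ARE significant and the actual wavelength would differ from this non-relativistic estimate.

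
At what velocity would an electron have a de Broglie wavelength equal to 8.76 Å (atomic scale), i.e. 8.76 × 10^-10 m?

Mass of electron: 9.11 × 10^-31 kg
8.30 × 10^5 m/s

From λ = h/(mv), solve for v:

v = h/(mλ)
v = (6.626 × 10^-34 J·s) / (9.11 × 10^-31 kg × 8.76 × 10^-10 m)
v = 8.30 × 10^5 m/s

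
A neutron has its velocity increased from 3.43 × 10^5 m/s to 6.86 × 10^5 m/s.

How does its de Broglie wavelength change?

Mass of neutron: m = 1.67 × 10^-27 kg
The wavelength decreases by a factor of 2.

Using λ = h/(mv):

Initial wavelength: λ₁ = h/(mv₁) = 1.16 × 10^-12 m
Final wavelength: λ₂ = h/(mv₂) = 5.78 × 10^-13 m

Since λ ∝ 1/v, when velocity increases by a factor of 2, the wavelength decreases by a factor of 2.

λ₂/λ₁ = v₁/v₂ = 1/2

The wavelength decreases by a factor of 2.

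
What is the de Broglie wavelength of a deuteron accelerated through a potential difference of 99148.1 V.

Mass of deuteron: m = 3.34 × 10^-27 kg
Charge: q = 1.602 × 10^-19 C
6.43 × 10^-14 m

When a particle is accelerated through voltage V, it gains kinetic energy KE = qV.

The de Broglie wavelength is then λ = h/√(2mqV):

λ = h/√(2mqV)
λ = (6.626 × 10^-34 J·s) / √(2 × 3.34 × 10^-27 kg × 1.602 × 10^-19 C × 99148.1 V)
λ = 6.43 × 10^-14 m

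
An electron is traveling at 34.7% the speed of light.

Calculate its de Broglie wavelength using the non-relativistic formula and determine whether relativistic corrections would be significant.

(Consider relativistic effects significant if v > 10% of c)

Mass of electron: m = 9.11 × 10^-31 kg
Yes, relativistic corrections are needed.

Using the non-relativistic de Broglie formula λ = h/(mv):

v = 34.7% × c = 1.040 × 10^8 m/s

λ = h/(mv)
λ = (6.626 × 10^-34 J·s) / (9.11 × 10^-31 kg × 1.040 × 10^8 m/s)
λ = 6.99 × 10^-12 m

Since v = 34.7% of c > 10% of c, relativistic corrections ARE significant and the actual wavelength would differ from this non-relativistic estimate.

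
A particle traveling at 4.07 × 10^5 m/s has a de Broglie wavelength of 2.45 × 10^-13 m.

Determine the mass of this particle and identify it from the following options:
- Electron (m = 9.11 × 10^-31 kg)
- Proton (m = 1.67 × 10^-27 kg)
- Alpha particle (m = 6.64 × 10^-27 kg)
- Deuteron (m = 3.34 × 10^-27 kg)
The particle is an alpha particle.

From λ = h/(mv), solve for mass:

m = h/(λv)
m = (6.626 × 10^-34 J·s) / (2.45 × 10^-13 m × 4.07 × 10^5 m/s)
m = 6.64 × 10^-27 kg

Comparing with the listed masses, this is closest to an alpha particle.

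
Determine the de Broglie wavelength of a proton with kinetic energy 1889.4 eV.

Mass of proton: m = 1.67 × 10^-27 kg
6.59 × 10^-13 m

Using λ = h/√(2mKE):

First convert KE to Joules: KE = 1889.4 eV = 3.027 × 10^-16 J

λ = h/√(2mKE)
λ = (6.626 × 10^-34 J·s) / √(2 × 1.67 × 10^-27 kg × 3.027 × 10^-16 J)
λ = 6.59 × 10^-13 m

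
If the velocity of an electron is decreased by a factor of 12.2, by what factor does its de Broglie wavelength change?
The wavelength increases by a factor of 12.2.

From λ = h/(mv), the wavelength is inversely proportional to velocity:

λ ∝ 1/v

If v → v/12.2, then λ → 12.2λ

When velocity is decreased by a factor of 12.2, the wavelength increases by a factor of 12.2.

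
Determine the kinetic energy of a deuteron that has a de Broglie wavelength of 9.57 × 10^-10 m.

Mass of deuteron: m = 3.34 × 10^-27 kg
7.18 × 10^-23 J (or 4.48 × 10^-4 eV)

From λ = h/√(2mKE), we solve for KE:

λ² = h²/(2mKE)
KE = h²/(2mλ²)
KE = (6.626 × 10^-34 J·s)² / (2 × 3.34 × 10^-27 kg × (9.57 × 10^-10 m)²)
KE = 7.18 × 10^-23 J
KE = 4.48 × 10^-4 eV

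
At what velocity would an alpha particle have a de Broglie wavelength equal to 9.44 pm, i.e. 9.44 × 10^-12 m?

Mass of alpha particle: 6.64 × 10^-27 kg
1.06 × 10^4 m/s

From λ = h/(mv), solve for v:

v = h/(mλ)
v = (6.626 × 10^-34 J·s) / (6.64 × 10^-27 kg × 9.44 × 10^-12 m)
v = 1.06 × 10^4 m/s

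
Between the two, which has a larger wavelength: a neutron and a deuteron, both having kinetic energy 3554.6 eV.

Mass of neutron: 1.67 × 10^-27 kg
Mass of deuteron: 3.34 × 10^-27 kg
The neutron has the longer wavelength.

Using λ = h/√(2mKE):

For neutron: λ₁ = h/√(2m₁KE) = 4.80 × 10^-13 m
For deuteron: λ₂ = h/√(2m₂KE) = 3.40 × 10^-13 m

Since λ ∝ 1/√m at constant kinetic energy, the lighter particle has the longer wavelength.

The neutron has the longer de Broglie wavelength.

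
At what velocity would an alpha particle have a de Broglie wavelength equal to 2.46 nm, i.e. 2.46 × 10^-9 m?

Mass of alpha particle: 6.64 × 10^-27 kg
4.06 × 10^1 m/s

From λ = h/(mv), solve for v:

v = h/(mλ)
v = (6.626 × 10^-34 J·s) / (6.64 × 10^-27 kg × 2.46 × 10^-9 m)
v = 4.06 × 10^1 m/s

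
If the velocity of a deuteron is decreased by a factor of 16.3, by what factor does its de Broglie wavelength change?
The wavelength increases by a factor of 16.3.

From λ = h/(mv), the wavelength is inversely proportional to velocity:

λ ∝ 1/v

If v → v/16.3, then λ → 16.3λ

When velocity is decreased by a factor of 16.3, the wavelength increases by a factor of 16.3.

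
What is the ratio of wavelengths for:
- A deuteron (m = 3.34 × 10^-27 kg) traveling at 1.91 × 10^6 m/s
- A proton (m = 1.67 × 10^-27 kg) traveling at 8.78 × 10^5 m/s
λ₁/λ₂ = 0.230

Using λ = h/(mv):

λ₁ = h/(m₁v₁) = 1.04 × 10^-13 m
λ₂ = h/(m₂v₂) = 4.52 × 10^-13 m

Ratio λ₁/λ₂ = (m₂v₂)/(m₁v₁)
         = (1.67 × 10^-27 kg × 8.78 × 10^5 m/s) / (3.34 × 10^-27 kg × 1.91 × 10^6 m/s)
         = 0.230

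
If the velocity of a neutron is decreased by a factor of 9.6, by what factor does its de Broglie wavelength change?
The wavelength increases by a factor of 9.6.

From λ = h/(mv), the wavelength is inversely proportional to velocity:

λ ∝ 1/v

If v → v/9.6, then λ → 9.6λ

When velocity is decreased by a factor of 9.6, the wavelength increases by a factor of 9.6.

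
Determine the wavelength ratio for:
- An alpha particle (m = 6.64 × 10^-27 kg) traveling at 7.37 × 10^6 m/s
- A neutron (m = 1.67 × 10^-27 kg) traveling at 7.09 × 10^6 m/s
λ₁/λ₂ = 0.242

Using λ = h/(mv):

λ₁ = h/(m₁v₁) = 1.35 × 10^-14 m
λ₂ = h/(m₂v₂) = 5.60 × 10^-14 m

Ratio λ₁/λ₂ = (m₂v₂)/(m₁v₁)
         = (1.67 × 10^-27 kg × 7.09 × 10^6 m/s) / (6.64 × 10^-27 kg × 7.37 × 10^6 m/s)
         = 0.242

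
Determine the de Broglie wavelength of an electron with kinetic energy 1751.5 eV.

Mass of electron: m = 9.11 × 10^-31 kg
2.93 × 10^-11 m

Using λ = h/√(2mKE):

First convert KE to Joules: KE = 1751.5 eV = 2.806 × 10^-16 J

λ = h/√(2mKE)
λ = (6.626 × 10^-34 J·s) / √(2 × 9.11 × 10^-31 kg × 2.806 × 10^-16 J)
λ = 2.93 × 10^-11 m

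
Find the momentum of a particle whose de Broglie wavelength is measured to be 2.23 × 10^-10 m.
2.97 × 10^-24 kg·m/s

From the de Broglie relation λ = h/p, we solve for p:

p = h/λ
p = (6.626 × 10^-34 J·s) / (2.23 × 10^-10 m)
p = 2.97 × 10^-24 kg·m/s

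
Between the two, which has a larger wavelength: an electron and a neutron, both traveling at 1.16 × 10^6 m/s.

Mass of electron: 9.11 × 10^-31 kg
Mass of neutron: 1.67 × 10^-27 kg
The electron has the longer wavelength.

Using λ = h/(mv), since both particles have the same velocity, the wavelength depends only on mass.

For electron: λ₁ = h/(m₁v) = 6.27 × 10^-10 m
For neutron: λ₂ = h/(m₂v) = 3.42 × 10^-13 m

Since λ ∝ 1/m at constant velocity, the lighter particle has the longer wavelength.

The electron has the longer de Broglie wavelength.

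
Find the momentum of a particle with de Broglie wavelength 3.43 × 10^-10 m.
1.93 × 10^-24 kg·m/s

From the de Broglie relation λ = h/p, we solve for p:

p = h/λ
p = (6.626 × 10^-34 J·s) / (3.43 × 10^-10 m)
p = 1.93 × 10^-24 kg·m/s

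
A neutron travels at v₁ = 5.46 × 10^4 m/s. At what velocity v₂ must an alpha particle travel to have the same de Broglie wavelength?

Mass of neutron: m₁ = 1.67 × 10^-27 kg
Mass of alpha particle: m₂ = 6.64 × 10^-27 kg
v₂ = 1.37 × 10^4 m/s

For equal de Broglie wavelengths: λ₁ = λ₂

h/(m₁v₁) = h/(m₂v₂)
m₁v₁ = m₂v₂
v₂ = v₁ · (m₁/m₂)

v₂ = 5.46 × 10^4 m/s × (1.67 × 10^-27 kg / 6.64 × 10^-27 kg)
v₂ = 1.37 × 10^4 m/s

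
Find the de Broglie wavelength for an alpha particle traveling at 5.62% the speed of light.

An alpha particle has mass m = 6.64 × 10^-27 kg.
5.92 × 10^-15 m

Using the de Broglie relation λ = h/(mv):

v = 5.62% × c = 1.685 × 10^7 m/s

λ = h/(mv)
λ = (6.626 × 10^-34 J·s) / (6.64 × 10^-27 kg × 1.685 × 10^7 m/s)
λ = 5.92 × 10^-15 m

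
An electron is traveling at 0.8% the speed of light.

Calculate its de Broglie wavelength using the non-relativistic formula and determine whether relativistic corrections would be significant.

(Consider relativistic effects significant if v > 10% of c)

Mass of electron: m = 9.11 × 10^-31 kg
No, relativistic corrections are not needed.

Using the non-relativistic de Broglie formula λ = h/(mv):

v = 0.8% × c = 2.398 × 10^6 m/s

λ = h/(mv)
λ = (6.626 × 10^-34 J·s) / (9.11 × 10^-31 kg × 2.398 × 10^6 m/s)
λ = 3.03 × 10^-10 m

Since v = 0.8% of c < 10% of c, relativistic corrections are NOT significant and this non-relativistic result is a good approximation.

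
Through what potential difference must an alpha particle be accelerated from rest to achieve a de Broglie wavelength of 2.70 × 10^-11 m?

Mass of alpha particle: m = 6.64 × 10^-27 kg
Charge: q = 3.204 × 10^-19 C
1.42 × 10^-1 V

From λ = h/√(2mqV), we solve for V:

λ² = h²/(2mqV)
V = h²/(2mqλ²)
V = (6.626 × 10^-34 J·s)² / (2 × 6.64 × 10^-27 kg × 3.204 × 10^-19 C × (2.70 × 10^-11 m)²)
V = 1.42 × 10^-1 V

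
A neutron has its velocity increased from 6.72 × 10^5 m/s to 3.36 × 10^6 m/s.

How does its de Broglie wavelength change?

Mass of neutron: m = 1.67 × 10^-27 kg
The wavelength decreases by a factor of 5.

Using λ = h/(mv):

Initial wavelength: λ₁ = h/(mv₁) = 5.90 × 10^-13 m
Final wavelength: λ₂ = h/(mv₂) = 1.18 × 10^-13 m

Since λ ∝ 1/v, when velocity increases by a factor of 5, the wavelength decreases by a factor of 5.

λ₂/λ₁ = v₁/v₂ = 1/5

The wavelength decreases by a factor of 5.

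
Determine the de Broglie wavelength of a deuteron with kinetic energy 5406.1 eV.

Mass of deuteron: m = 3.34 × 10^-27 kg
2.75 × 10^-13 m

Using λ = h/√(2mKE):

First convert KE to Joules: KE = 5406.1 eV = 8.662 × 10^-16 J

λ = h/√(2mKE)
λ = (6.626 × 10^-34 J·s) / √(2 × 3.34 × 10^-27 kg × 8.662 × 10^-16 J)
λ = 2.75 × 10^-13 m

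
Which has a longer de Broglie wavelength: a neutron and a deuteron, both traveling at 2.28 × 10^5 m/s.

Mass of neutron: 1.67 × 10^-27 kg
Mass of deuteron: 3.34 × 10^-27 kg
The neutron has the longer wavelength.

Using λ = h/(mv), since both particles have the same velocity, the wavelength depends only on mass.

For neutron: λ₁ = h/(m₁v) = 1.74 × 10^-12 m
For deuteron: λ₂ = h/(m₂v) = 8.70 × 10^-13 m

Since λ ∝ 1/m at constant velocity, the lighter particle has the longer wavelength.

The neutron has the longer de Broglie wavelength.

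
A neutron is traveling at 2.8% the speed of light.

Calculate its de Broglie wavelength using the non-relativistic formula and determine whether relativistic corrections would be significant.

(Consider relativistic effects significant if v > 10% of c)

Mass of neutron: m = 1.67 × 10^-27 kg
No, relativistic corrections are not needed.

Using the non-relativistic de Broglie formula λ = h/(mv):

v = 2.8% × c = 8.394 × 10^6 m/s

λ = h/(mv)
λ = (6.626 × 10^-34 J·s) / (1.67 × 10^-27 kg × 8.394 × 10^6 m/s)
λ = 4.73 × 10^-14 m

Since v = 2.8% of c < 10% of c, relativistic corrections are NOT significant and this non-relativistic result is a good approximation.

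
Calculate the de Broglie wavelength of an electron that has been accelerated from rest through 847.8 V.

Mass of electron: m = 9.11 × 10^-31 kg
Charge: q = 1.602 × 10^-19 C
4.21 × 10^-11 m

When a particle is accelerated through voltage V, it gains kinetic energy KE = qV.

The de Broglie wavelength is then λ = h/√(2mqV):

λ = h/√(2mqV)
λ = (6.626 × 10^-34 J·s) / √(2 × 9.11 × 10^-31 kg × 1.602 × 10^-19 C × 847.8 V)
λ = 4.21 × 10^-11 m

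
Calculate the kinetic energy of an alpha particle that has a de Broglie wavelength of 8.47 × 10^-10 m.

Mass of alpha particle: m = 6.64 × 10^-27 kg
4.61 × 10^-23 J (or 2.88 × 10^-4 eV)

From λ = h/√(2mKE), we solve for KE:

λ² = h²/(2mKE)
KE = h²/(2mλ²)
KE = (6.626 × 10^-34 J·s)² / (2 × 6.64 × 10^-27 kg × (8.47 × 10^-10 m)²)
KE = 4.61 × 10^-23 J
KE = 2.88 × 10^-4 eV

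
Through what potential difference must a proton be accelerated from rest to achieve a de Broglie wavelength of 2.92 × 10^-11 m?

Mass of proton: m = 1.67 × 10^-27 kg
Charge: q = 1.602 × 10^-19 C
9.62 × 10^-1 V

From λ = h/√(2mqV), we solve for V:

λ² = h²/(2mqV)
V = h²/(2mqλ²)
V = (6.626 × 10^-34 J·s)² / (2 × 1.67 × 10^-27 kg × 1.602 × 10^-19 C × (2.92 × 10^-11 m)²)
V = 9.62 × 10^-1 V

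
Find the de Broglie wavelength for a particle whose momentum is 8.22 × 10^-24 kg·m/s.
8.06 × 10^-11 m

Using the de Broglie relation λ = h/p:

λ = h/p
λ = (6.626 × 10^-34 J·s) / (8.22 × 10^-24 kg·m/s)
λ = 8.06 × 10^-11 m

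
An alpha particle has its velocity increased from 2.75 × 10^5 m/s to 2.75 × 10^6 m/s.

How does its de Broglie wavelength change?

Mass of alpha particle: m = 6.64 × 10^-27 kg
The wavelength decreases by a factor of 10.

Using λ = h/(mv):

Initial wavelength: λ₁ = h/(mv₁) = 3.63 × 10^-13 m
Final wavelength: λ₂ = h/(mv₂) = 3.63 × 10^-14 m

Since λ ∝ 1/v, when velocity increases by a factor of 10, the wavelength decreases by a factor of 10.

λ₂/λ₁ = v₁/v₂ = 1/10

The wavelength decreases by a factor of 10.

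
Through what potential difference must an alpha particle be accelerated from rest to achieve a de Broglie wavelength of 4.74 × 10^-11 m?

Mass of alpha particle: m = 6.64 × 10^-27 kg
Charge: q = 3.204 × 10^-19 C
4.59 × 10^-2 V

From λ = h/√(2mqV), we solve for V:

λ² = h²/(2mqV)
V = h²/(2mqλ²)
V = (6.626 × 10^-34 J·s)² / (2 × 6.64 × 10^-27 kg × 3.204 × 10^-19 C × (4.74 × 10^-11 m)²)
V = 4.59 × 10^-2 V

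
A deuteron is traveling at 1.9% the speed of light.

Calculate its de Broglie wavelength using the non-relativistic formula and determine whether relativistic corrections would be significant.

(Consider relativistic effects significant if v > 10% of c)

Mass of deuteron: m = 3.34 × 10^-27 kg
No, relativistic corrections are not needed.

Using the non-relativistic de Broglie formula λ = h/(mv):

v = 1.9% × c = 5.696 × 10^6 m/s

λ = h/(mv)
λ = (6.626 × 10^-34 J·s) / (3.34 × 10^-27 kg × 5.696 × 10^6 m/s)
λ = 3.48 × 10^-14 m

Since v = 1.9% of c < 10% of c, relativistic corrections are NOT significant and this non-relativistic result is a good approximation.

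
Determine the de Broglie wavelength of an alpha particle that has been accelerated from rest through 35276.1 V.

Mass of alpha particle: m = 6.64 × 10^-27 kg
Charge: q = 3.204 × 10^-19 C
5.41 × 10^-14 m

When a particle is accelerated through voltage V, it gains kinetic energy KE = qV.

The de Broglie wavelength is then λ = h/√(2mqV):

λ = h/√(2mqV)
λ = (6.626 × 10^-34 J·s) / √(2 × 6.64 × 10^-27 kg × 3.204 × 10^-19 C × 35276.1 V)
λ = 5.41 × 10^-14 m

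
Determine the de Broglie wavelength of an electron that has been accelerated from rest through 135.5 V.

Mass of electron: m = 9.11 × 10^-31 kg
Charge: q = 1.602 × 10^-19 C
1.05 × 10^-10 m

When a particle is accelerated through voltage V, it gains kinetic energy KE = qV.

The de Broglie wavelength is then λ = h/√(2mqV):

λ = h/√(2mqV)
λ = (6.626 × 10^-34 J·s) / √(2 × 9.11 × 10^-31 kg × 1.602 × 10^-19 C × 135.5 V)
λ = 1.05 × 10^-10 m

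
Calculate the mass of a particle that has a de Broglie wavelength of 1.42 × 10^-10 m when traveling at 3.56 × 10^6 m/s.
1.31 × 10^-30 kg

From the de Broglie relation λ = h/(mv), we solve for m:

m = h/(λv)
m = (6.626 × 10^-34 J·s) / (1.42 × 10^-10 m × 3.56 × 10^6 m/s)
m = 1.31 × 10^-30 kg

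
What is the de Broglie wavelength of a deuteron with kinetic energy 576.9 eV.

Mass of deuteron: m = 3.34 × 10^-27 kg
8.43 × 10^-13 m

Using λ = h/√(2mKE):

First convert KE to Joules: KE = 576.9 eV = 9.243 × 10^-17 J

λ = h/√(2mKE)
λ = (6.626 × 10^-34 J·s) / √(2 × 3.34 × 10^-27 kg × 9.243 × 10^-17 J)
λ = 8.43 × 10^-13 m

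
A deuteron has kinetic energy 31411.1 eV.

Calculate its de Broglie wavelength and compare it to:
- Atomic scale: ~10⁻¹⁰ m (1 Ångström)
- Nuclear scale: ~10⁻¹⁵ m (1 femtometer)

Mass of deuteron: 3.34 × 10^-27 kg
λ = 1.14 × 10^-13 m, which is between nuclear and atomic scales.

Using λ = h/√(2mKE):

KE = 31411.1 eV = 5.033 × 10^-15 J

λ = h/√(2mKE)
λ = (6.626 × 10^-34 J·s) / √(2 × 3.34 × 10^-27 kg × 5.033 × 10^-15 J)
λ = 1.14 × 10^-13 m

Comparison:
- Atomic scale (10⁻¹⁰ m): λ is 0.0011× this size
- Nuclear scale (10⁻¹⁵ m): λ is 1.1e+02× this size

The wavelength is between nuclear and atomic scales.

This wavelength is appropriate for probing atomic structure but too large for nuclear physics experiments.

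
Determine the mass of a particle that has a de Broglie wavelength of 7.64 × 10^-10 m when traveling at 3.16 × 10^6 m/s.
2.74 × 10^-31 kg

From the de Broglie relation λ = h/(mv), we solve for m:

m = h/(λv)
m = (6.626 × 10^-34 J·s) / (7.64 × 10^-10 m × 3.16 × 10^6 m/s)
m = 2.74 × 10^-31 kg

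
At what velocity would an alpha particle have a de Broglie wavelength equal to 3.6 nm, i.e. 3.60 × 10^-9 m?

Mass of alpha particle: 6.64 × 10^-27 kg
2.77 × 10^1 m/s

From λ = h/(mv), solve for v:

v = h/(mλ)
v = (6.626 × 10^-34 J·s) / (6.64 × 10^-27 kg × 3.60 × 10^-9 m)
v = 2.77 × 10^1 m/s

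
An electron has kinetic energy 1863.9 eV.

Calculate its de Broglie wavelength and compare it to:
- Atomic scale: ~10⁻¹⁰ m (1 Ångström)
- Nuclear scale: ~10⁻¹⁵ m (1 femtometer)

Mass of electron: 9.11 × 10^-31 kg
λ = 2.84 × 10^-11 m, which is between nuclear and atomic scales.

Using λ = h/√(2mKE):

KE = 1863.9 eV = 2.986 × 10^-16 J

λ = h/√(2mKE)
λ = (6.626 × 10^-34 J·s) / √(2 × 9.11 × 10^-31 kg × 2.986 × 10^-16 J)
λ = 2.84 × 10^-11 m

Comparison:
- Atomic scale (10⁻¹⁰ m): λ is 0.28× this size
- Nuclear scale (10⁻¹⁵ m): λ is 2.8e+04× this size

The wavelength is between nuclear and atomic scales.

This wavelength is appropriate for probing atomic structure but too large for nuclear physics experiments.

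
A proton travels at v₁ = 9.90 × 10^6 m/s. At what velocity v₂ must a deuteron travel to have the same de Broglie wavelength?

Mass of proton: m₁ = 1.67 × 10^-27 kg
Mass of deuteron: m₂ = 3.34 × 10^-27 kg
v₂ = 4.95 × 10^6 m/s

For equal de Broglie wavelengths: λ₁ = λ₂

h/(m₁v₁) = h/(m₂v₂)
m₁v₁ = m₂v₂
v₂ = v₁ · (m₁/m₂)

v₂ = 9.90 × 10^6 m/s × (1.67 × 10^-27 kg / 3.34 × 10^-27 kg)
v₂ = 4.95 × 10^6 m/s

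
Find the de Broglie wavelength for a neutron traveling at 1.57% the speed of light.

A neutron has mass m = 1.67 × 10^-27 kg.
8.43 × 10^-14 m

Using the de Broglie relation λ = h/(mv):

v = 1.57% × c = 4.707 × 10^6 m/s

λ = h/(mv)
λ = (6.626 × 10^-34 J·s) / (1.67 × 10^-27 kg × 4.707 × 10^6 m/s)
λ = 8.43 × 10^-14 m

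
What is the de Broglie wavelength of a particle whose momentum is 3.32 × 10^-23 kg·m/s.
2.00 × 10^-11 m

Using the de Broglie relation λ = h/p:

λ = h/p
λ = (6.626 × 10^-34 J·s) / (3.32 × 10^-23 kg·m/s)
λ = 2.00 × 10^-11 m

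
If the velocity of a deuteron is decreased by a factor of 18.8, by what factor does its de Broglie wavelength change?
The wavelength increases by a factor of 18.8.

From λ = h/(mv), the wavelength is inversely proportional to velocity:

λ ∝ 1/v

If v → v/18.8, then λ → 18.8λ

When velocity is decreased by a factor of 18.8, the wavelength increases by a factor of 18.8.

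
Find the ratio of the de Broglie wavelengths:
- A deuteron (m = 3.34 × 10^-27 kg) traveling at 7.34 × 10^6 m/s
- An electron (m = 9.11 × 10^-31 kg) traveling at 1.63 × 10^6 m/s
λ₁/λ₂ = 6.06 × 10^-5

Using λ = h/(mv):

λ₁ = h/(m₁v₁) = 2.70 × 10^-14 m
λ₂ = h/(m₂v₂) = 4.46 × 10^-10 m

Ratio λ₁/λ₂ = (m₂v₂)/(m₁v₁)
         = (9.11 × 10^-31 kg × 1.63 × 10^6 m/s) / (3.34 × 10^-27 kg × 7.34 × 10^6 m/s)
         = 6.06 × 10^-5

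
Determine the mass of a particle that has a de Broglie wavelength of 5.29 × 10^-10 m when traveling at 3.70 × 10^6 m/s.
3.39 × 10^-31 kg

From the de Broglie relation λ = h/(mv), we solve for m:

m = h/(λv)
m = (6.626 × 10^-34 J·s) / (5.29 × 10^-10 m × 3.70 × 10^6 m/s)
m = 3.39 × 10^-31 kg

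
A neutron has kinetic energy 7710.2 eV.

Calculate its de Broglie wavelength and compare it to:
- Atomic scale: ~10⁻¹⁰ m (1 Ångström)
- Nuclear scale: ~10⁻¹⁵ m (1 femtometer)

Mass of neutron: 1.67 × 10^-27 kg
λ = 3.26 × 10^-13 m, which is between nuclear and atomic scales.

Using λ = h/√(2mKE):

KE = 7710.2 eV = 1.235 × 10^-15 J

λ = h/√(2mKE)
λ = (6.626 × 10^-34 J·s) / √(2 × 1.67 × 10^-27 kg × 1.235 × 10^-15 J)
λ = 3.26 × 10^-13 m

Comparison:
- Atomic scale (10⁻¹⁰ m): λ is 0.0033× this size
- Nuclear scale (10⁻¹⁵ m): λ is 3.3e+02× this size

The wavelength is between nuclear and atomic scales.

This wavelength is appropriate for probing atomic structure but too large for nuclear physics experiments.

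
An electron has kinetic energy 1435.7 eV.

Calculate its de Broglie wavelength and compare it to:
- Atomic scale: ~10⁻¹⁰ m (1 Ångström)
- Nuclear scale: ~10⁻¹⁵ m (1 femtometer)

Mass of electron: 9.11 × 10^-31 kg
λ = 3.24 × 10^-11 m, which is between nuclear and atomic scales.

Using λ = h/√(2mKE):

KE = 1435.7 eV = 2.300 × 10^-16 J

λ = h/√(2mKE)
λ = (6.626 × 10^-34 J·s) / √(2 × 9.11 × 10^-31 kg × 2.300 × 10^-16 J)
λ = 3.24 × 10^-11 m

Comparison:
- Atomic scale (10⁻¹⁰ m): λ is 0.32× this size
- Nuclear scale (10⁻¹⁵ m): λ is 3.2e+04× this size

The wavelength is between nuclear and atomic scales.

This wavelength is appropriate for probing atomic structure but too large for nuclear physics experiments.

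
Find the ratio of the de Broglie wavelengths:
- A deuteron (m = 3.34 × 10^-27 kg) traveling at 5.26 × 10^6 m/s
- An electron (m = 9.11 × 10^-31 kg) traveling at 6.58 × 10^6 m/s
λ₁/λ₂ = 3.41 × 10^-4

Using λ = h/(mv):

λ₁ = h/(m₁v₁) = 3.77 × 10^-14 m
λ₂ = h/(m₂v₂) = 1.11 × 10^-10 m

Ratio λ₁/λ₂ = (m₂v₂)/(m₁v₁)
         = (9.11 × 10^-31 kg × 6.58 × 10^6 m/s) / (3.34 × 10^-27 kg × 5.26 × 10^6 m/s)
         = 3.41 × 10^-4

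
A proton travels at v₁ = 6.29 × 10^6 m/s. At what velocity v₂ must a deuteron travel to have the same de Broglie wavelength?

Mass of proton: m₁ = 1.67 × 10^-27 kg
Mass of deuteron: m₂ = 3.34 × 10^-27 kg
v₂ = 3.14 × 10^6 m/s

For equal de Broglie wavelengths: λ₁ = λ₂

h/(m₁v₁) = h/(m₂v₂)
m₁v₁ = m₂v₂
v₂ = v₁ · (m₁/m₂)

v₂ = 6.29 × 10^6 m/s × (1.67 × 10^-27 kg / 3.34 × 10^-27 kg)
v₂ = 3.14 × 10^6 m/s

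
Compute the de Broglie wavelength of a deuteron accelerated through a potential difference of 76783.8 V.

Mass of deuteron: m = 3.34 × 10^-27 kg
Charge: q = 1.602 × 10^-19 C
7.31 × 10^-14 m

When a particle is accelerated through voltage V, it gains kinetic energy KE = qV.

The de Broglie wavelength is then λ = h/√(2mqV):

λ = h/√(2mqV)
λ = (6.626 × 10^-34 J·s) / √(2 × 3.34 × 10^-27 kg × 1.602 × 10^-19 C × 76783.8 V)
λ = 7.31 × 10^-14 m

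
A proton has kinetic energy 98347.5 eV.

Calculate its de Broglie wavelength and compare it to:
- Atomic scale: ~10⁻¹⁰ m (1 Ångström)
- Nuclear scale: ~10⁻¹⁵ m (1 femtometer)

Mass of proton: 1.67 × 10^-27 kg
λ = 9.13 × 10^-14 m, which is between nuclear and atomic scales.

Using λ = h/√(2mKE):

KE = 98347.5 eV = 1.576 × 10^-14 J

λ = h/√(2mKE)
λ = (6.626 × 10^-34 J·s) / √(2 × 1.67 × 10^-27 kg × 1.576 × 10^-14 J)
λ = 9.13 × 10^-14 m

Comparison:
- Atomic scale (10⁻¹⁰ m): λ is 0.00091× this size
- Nuclear scale (10⁻¹⁵ m): λ is 91× this size

The wavelength is between nuclear and atomic scales.

This wavelength is appropriate for probing atomic structure but too large for nuclear physics experiments.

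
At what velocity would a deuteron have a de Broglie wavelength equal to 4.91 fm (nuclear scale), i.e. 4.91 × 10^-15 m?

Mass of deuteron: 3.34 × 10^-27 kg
4.04 × 10^7 m/s

From λ = h/(mv), solve for v:

v = h/(mλ)
v = (6.626 × 10^-34 J·s) / (3.34 × 10^-27 kg × 4.91 × 10^-15 m)
v = 4.04 × 10^7 m/s

Note: This velocity is 13.5% of the speed of light, so relativistic corrections would be needed for a more accurate calculation.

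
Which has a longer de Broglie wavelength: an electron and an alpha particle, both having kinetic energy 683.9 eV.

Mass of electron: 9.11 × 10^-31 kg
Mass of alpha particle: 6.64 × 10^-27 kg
The electron has the longer wavelength.

Using λ = h/√(2mKE):

For electron: λ₁ = h/√(2m₁KE) = 4.69 × 10^-11 m
For alpha particle: λ₂ = h/√(2m₂KE) = 5.49 × 10^-13 m

Since λ ∝ 1/√m at constant kinetic energy, the lighter particle has the longer wavelength.

The electron has the longer de Broglie wavelength.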